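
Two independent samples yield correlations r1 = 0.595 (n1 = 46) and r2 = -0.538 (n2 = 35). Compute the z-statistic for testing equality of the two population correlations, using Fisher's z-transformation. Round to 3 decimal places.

Fisher z-transforms: z1 = atanh(0.595) = 0.685371, z2 = atanh(-0.538) = -0.601337; difference d = 1.286708
Var(d) = 1/43 + 1/32 = 0.0232558 + 0.0312500 = 0.0545058
z = d/√Var(d) = 1.286708 / √0.0545058 = 1.286708 / 0.233465 = 5.511

5.511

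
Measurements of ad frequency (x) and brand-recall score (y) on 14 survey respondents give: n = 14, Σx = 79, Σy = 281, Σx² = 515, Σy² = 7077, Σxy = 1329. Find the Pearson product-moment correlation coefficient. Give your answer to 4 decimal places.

S_xy = nΣxy − ΣxΣy = 14·1329 − 79·281 = 18606 − 22199 = -3593
S_xx = nΣx² − (Σx)² = 14·515 − 79² = 7210 − 6241 = 969
S_yy = nΣy² − (Σy)² = 14·7077 − 281² = 99078 − 78961 = 20117
r = S_xy / √(S_xx·S_yy) = -3593 / √(969·20117) = -3593 / √19493373 = -3593 / 4415.1300 = -0.8138

-0.8138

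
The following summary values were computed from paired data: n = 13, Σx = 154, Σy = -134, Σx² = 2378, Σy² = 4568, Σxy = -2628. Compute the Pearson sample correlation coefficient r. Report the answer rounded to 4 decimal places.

Numerator: nΣxy − (Σx)(Σy) = 13·(-2628) − (154)(-134) = -13528
Denominator: √[(nΣx²−(Σx)²)(nΣy²−(Σy)²)]
  nΣx²−(Σx)² = 13·2378 − 23716 = 7198;  nΣy²−(Σy)² = 13·4568 − 17956 = 41428
  √(7198·41428) = √298198744 = 17268.4320
r = -13528 / 17268.4320 = -0.7834

-0.7834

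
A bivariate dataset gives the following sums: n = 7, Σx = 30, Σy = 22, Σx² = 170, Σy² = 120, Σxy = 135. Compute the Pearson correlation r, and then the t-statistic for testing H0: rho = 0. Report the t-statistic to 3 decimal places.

Numerator: nΣxy − (Σx)(Σy) = 7·135 − (30)(22) = 285
Denominator: √[(nΣx²−(Σx)²)(nΣy²−(Σy)²)]
  nΣx²−(Σx)² = 7·170 − 900 = 290;  nΣy²−(Σy)² = 7·120 − 484 = 356
  √(290·356) = √103240 = 321.3098
r = 285 / 321.3098 = 0.8870
t = r·√(n−2)/√(1−r²) = 0.8870·√5 / √(1−0.786769) = 1.983392 / 0.461769 = 4.295

4.295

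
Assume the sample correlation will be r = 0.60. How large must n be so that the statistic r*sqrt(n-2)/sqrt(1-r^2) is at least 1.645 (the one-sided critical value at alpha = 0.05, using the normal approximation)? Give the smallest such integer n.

Need r·√(n−2)/√(1−r²) ≥ 1.645
√(n−2) ≥ 1.645·√(1−0.3600) / 0.60 = 1.645·0.800000 / 0.60 = 2.1933
n−2 ≥ 4.8106  ⇒  n ≥ 6.8106
Smallest integer n = 7

7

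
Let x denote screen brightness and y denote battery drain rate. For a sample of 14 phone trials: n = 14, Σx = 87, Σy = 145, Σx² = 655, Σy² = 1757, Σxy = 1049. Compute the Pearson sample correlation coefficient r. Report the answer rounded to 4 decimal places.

0.8659

Numerator: nΣxy − (Σx)(Σy) = 14·1049 − (87)(145) = 2071
Denominator: √[(nΣx²−(Σx)²)(nΣy²−(Σy)²)]
  nΣx²−(Σx)² = 14·655 − 7569 = 1601;  nΣy²−(Σy)² = 14·1757 − 21025 = 3573
  √(1601·3573) = √5720373 = 2391.7301
r = 2071 / 2391.7301 = 0.8659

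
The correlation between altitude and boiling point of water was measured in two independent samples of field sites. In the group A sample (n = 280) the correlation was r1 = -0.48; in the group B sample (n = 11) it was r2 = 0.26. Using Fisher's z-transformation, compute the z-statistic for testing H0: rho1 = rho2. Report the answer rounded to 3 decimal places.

-2.200

Fisher z-transforms: z1 = atanh(-0.48) = -0.522984, z2 = atanh(0.26) = 0.266108; difference d = -0.789092
Var(d) = 1/277 + 1/8 = 0.0036101 + 0.1250000 = 0.1286101
z = d/√Var(d) = -0.789092 / √0.1286101 = -0.789092 / 0.358623 = -2.200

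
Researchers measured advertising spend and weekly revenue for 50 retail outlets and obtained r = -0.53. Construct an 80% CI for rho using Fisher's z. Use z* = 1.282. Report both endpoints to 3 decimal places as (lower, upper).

z_r = atanh(-0.53) = -0.590145;  SE = 1/√(n−3) = 1/√47 = 0.145865
z-limits: -0.590145 ± 1.282·0.145865 = -0.590145 ± 0.186999 = [-0.777144, -0.403146]
ρ-limits: (tanh -0.777144, tanh -0.403146) = (-0.651, -0.383)

(-0.651, -0.383)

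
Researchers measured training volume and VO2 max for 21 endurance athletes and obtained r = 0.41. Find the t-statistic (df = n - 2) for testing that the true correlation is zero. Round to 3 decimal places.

1 − r² = 1 − 0.1681 = 0.8319;  √(1−r²) = 0.912086
√(n−2) = √19 = 4.358899
t = r·√(n−2)/√(1−r²) = 0.41 · 4.358899 / 0.912086 = 1.959

1.959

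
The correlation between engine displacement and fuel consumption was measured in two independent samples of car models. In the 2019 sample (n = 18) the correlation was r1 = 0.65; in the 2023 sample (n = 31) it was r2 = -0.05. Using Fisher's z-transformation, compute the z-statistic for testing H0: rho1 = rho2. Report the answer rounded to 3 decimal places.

2.579

Fisher z-transforms: z1 = atanh(0.65) = 0.775299, z2 = atanh(-0.05) = -0.050042; difference d = 0.825341
Var(d) = 1/15 + 1/28 = 0.0666667 + 0.0357143 = 0.1023810
z = d/√Var(d) = 0.825341 / √0.1023810 = 0.825341 / 0.319970 = 2.579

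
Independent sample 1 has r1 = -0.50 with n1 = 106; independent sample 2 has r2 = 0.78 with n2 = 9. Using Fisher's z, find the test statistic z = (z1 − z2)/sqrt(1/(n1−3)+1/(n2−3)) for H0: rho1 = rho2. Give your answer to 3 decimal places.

z1 = atanh(-0.50) = -0.549306,  z2 = atanh(0.78) = 1.045371
SE = √(1/(n1−3) + 1/(n2−3)) = √(1/103 + 1/6) = √(0.0097087 + 0.1666667) = √0.1763754 = 0.419971
z = (z1 − z2)/SE = (-0.549306 − 1.045371) / 0.419971 = -1.594677 / 0.419971 = -3.797

-3.797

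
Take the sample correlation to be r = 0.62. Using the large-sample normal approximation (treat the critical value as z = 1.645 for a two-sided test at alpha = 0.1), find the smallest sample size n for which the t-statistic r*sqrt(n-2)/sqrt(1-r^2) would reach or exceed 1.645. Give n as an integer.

7

r√(n−2)/√(1−r²) ≥ 1.645  ⇔  n−2 ≥ (1.645)²·(1−r²)/r²
(1−r²)/r² = (1−0.3844)/0.3844 = 1.6015
n ≥ 2 + 2.706025·1.6015 = 2 + 4.3337 = 6.3337
⌈6.3337⌉ = 7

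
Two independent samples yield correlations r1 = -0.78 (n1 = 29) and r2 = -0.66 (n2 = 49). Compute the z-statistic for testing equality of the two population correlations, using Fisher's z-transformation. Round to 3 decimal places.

z1 = atanh(-0.78) = -1.045371,  z2 = atanh(-0.66) = -0.792814
SE = √(1/(n1−3) + 1/(n2−3)) = √(1/26 + 1/46) = √(0.0384615 + 0.0217391) = √0.0602006 = 0.245358
z = (z1 − z2)/SE = (-1.045371 − (-0.792814)) / 0.245358 = -0.252557 / 0.245358 = -1.029

-1.029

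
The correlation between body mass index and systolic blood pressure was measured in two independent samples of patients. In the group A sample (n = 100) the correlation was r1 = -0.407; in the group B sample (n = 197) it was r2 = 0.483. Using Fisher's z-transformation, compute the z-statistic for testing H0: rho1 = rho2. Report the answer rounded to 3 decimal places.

-7.711

Fisher z-transforms: z1 = atanh(-0.407) = -0.432010, z2 = atanh(0.483) = 0.526890; difference d = -0.958900
Var(d) = 1/97 + 1/194 = 0.0103093 + 0.0051546 = 0.0154639
z = d/√Var(d) = -0.958900 / √0.0154639 = -0.958900 / 0.124354 = -7.711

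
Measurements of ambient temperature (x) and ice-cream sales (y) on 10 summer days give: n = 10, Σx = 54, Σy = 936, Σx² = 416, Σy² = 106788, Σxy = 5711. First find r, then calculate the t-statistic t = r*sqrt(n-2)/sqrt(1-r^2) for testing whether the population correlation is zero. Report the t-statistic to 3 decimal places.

S_xy = nΣxy − ΣxΣy = 10·5711 − 54·936 = 57110 − 50544 = 6566
S_xx = nΣx² − (Σx)² = 10·416 − 54² = 4160 − 2916 = 1244
S_yy = nΣy² − (Σy)² = 10·106788 − 936² = 1067880 − 876096 = 191784
r = S_xy / √(S_xx·S_yy) = 6566 / √(1244·191784) = 6566 / √238579296 = 6566 / 15446.0123 = 0.4251
t = r·√(n−2)/√(1−r²) = 0.4251·√8 / √(1−0.180710) = 1.202364 / 0.905146 = 1.328

1.328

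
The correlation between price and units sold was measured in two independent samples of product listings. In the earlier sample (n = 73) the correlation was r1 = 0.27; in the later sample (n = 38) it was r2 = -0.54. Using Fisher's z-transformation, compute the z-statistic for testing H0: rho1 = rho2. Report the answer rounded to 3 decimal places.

4.256

Fisher z-transforms: z1 = atanh(0.27) = 0.276864, z2 = atanh(-0.54) = -0.604156; difference d = 0.881020
Var(d) = 1/70 + 1/35 = 0.0142857 + 0.0285714 = 0.0428571
z = d/√Var(d) = 0.881020 / √0.0428571 = 0.881020 / 0.207020 = 4.256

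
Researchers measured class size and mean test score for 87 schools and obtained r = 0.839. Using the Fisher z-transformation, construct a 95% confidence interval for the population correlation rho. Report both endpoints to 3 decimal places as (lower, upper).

Fisher z: z_r = atanh(r) = ½·ln((1+0.839)/(1−0.839)) = 1.217786
SE(z) = 1/√(n−3) = 1/√84 = 0.109109
95% ⇒ z* = 1.960; margin = 1.960·0.109109 = 0.213854
CI on z-scale: (1.003932, 1.431640)
Back-transform: tanh(1.003932) = 0.763241, tanh(1.431640) = 0.892002

(0.763, 0.892)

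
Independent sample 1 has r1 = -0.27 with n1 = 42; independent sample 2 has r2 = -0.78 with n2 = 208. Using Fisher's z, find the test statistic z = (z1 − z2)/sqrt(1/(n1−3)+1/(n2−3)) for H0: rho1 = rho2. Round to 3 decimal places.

4.399

z1 = atanh(-0.27) = -0.276864,  z2 = atanh(-0.78) = -1.045371
SE = √(1/(n1−3) + 1/(n2−3)) = √(1/39 + 1/205) = √(0.0256410 + 0.0048780) = √0.0305190 = 0.174697
z = (z1 − z2)/SE = (-0.276864 − (-1.045371)) / 0.174697 = 0.768507 / 0.174697 = 4.399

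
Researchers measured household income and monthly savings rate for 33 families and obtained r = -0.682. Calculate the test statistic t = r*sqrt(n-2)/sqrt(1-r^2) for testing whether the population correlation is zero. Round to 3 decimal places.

t = r·√(n−2) / √(1−r²) with r = -0.682, n = 33
  = -0.682·√31 / √(1 − 0.465124)
  = -0.682·5.567764 / 0.731352
  = -3.797215 / 0.731352 = -5.192

-5.192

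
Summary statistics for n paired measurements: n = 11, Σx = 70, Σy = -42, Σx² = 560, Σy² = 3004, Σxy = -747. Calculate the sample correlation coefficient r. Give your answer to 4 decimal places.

S_xy = nΣxy − ΣxΣy = 11·(-747) − 70·(-42) = -8217 − (-2940) = -5277
S_xx = nΣx² − (Σx)² = 11·560 − 70² = 6160 − 4900 = 1260
S_yy = nΣy² − (Σy)² = 11·3004 − (-42)² = 33044 − 1764 = 31280
r = S_xy / √(S_xx·S_yy) = -5277 / √(1260·31280) = -5277 / √39412800 = -5277 / 6277.9615 = -0.8406

-0.8406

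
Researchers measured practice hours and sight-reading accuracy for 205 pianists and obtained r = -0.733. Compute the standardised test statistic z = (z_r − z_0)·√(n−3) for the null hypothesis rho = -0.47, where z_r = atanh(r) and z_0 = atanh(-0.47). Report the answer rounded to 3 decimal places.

-6.042

z_r = atanh(-0.733) = -0.935180,  z_0 = atanh(-0.47) = -0.510070
SE = 1/√(n−3) = 1/√202 = 0.070360
z = (z_r − z_0)/SE = (-0.935180 − (-0.510070)) / 0.070360 = -0.425110 / 0.070360 = -6.042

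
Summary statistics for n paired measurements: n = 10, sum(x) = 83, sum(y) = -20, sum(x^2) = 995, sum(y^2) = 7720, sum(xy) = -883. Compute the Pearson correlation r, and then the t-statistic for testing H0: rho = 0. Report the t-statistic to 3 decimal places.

S_xy = nΣxy − ΣxΣy = 10·(-883) − 83·(-20) = -8830 − (-1660) = -7170
S_xx = nΣx² − (Σx)² = 10·995 − 83² = 9950 − 6889 = 3061
S_yy = nΣy² − (Σy)² = 10·7720 − (-20)² = 77200 − 400 = 76800
r = S_xy / √(S_xx·S_yy) = -7170 / √(3061·76800) = -7170 / √235084800 = -7170 / 15332.4753 = -0.4676
t = r·√(n−2)/√(1−r²) = -0.4676·√8 / √(1−0.218650) = -1.322573 / 0.883940 = -1.496

-1.496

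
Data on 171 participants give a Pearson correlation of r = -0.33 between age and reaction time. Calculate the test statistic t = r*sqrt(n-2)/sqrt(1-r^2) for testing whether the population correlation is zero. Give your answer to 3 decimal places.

-4.545

1 − r² = 1 − 0.1089 = 0.8911;  √(1−r²) = 0.943981
√(n−2) = √169 = 13.000000
t = r·√(n−2)/√(1−r²) = -0.33 · 13.000000 / 0.943981 = -4.545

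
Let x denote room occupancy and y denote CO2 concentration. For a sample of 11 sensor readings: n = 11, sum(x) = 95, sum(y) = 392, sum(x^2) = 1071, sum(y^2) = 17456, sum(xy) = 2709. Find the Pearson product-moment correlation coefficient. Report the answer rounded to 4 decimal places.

-0.7238

Numerator: nΣxy − (Σx)(Σy) = 11·2709 − (95)(392) = -7441
Denominator: √[(nΣx²−(Σx)²)(nΣy²−(Σy)²)]
  nΣx²−(Σx)² = 11·1071 − 9025 = 2756;  nΣy²−(Σy)² = 11·17456 − 153664 = 38352
  √(2756·38352) = √105698112 = 10280.9587
r = -7441 / 10280.9587 = -0.7238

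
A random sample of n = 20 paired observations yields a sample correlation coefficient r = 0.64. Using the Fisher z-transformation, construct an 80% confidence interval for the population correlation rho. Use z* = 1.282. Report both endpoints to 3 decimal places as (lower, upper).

z_r = atanh(0.64) = 0.758174;  SE = 1/√(n−3) = 1/√17 = 0.242536
z-limits: 0.758174 ± 1.282·0.242536 = 0.758174 ± 0.310931 = [0.447243, 1.069105]
ρ-limits: (tanh 0.447243, tanh 1.069105) = (0.420, 0.789)

(0.420, 0.789)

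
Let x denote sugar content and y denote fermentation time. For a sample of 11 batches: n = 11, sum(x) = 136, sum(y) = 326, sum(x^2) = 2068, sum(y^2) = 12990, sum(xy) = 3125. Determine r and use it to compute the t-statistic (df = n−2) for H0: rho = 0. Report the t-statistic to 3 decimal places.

Numerator: nΣxy − (Σx)(Σy) = 11·3125 − (136)(326) = -9961
Denominator: √[(nΣx²−(Σx)²)(nΣy²−(Σy)²)]
  nΣx²−(Σx)² = 11·2068 − 18496 = 4252;  nΣy²−(Σy)² = 11·12990 − 106276 = 36614
  √(4252·36614) = √155682728 = 12477.2885
r = -9961 / 12477.2885 = -0.7983
t = r·√(n−2)/√(1−r²) = -0.7983·√9 / √(1−0.637283) = -2.394900 / 0.602260 = -3.977

-3.977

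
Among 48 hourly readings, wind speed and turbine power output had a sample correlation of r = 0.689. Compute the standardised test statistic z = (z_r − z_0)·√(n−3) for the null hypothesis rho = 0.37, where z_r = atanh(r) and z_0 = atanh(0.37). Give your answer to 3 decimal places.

3.070

Fisher z: atanh(0.689) = 0.846050, atanh(0.37) = 0.388423
z = (z_r − z_0)·√(n−3) = (0.846050 − 0.388423)·√45 = 0.457627 · 6.708204 = 3.070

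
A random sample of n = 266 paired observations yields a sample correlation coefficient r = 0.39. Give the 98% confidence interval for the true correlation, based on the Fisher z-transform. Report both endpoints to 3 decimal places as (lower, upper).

z_r = atanh(0.39) = 0.411800;  SE = 1/√(n−3) = 1/√263 = 0.061663
z-limits: 0.411800 ± 2.326·0.061663 = 0.411800 ± 0.143428 = [0.268372, 0.555228]
ρ-limits: (tanh 0.268372, tanh 0.555228) = (0.262, 0.504)

(0.262, 0.504)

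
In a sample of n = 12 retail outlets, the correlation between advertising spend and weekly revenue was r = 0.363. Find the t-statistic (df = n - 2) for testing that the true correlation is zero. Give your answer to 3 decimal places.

t = r·√(n−2) / √(1−r²) with r = 0.363, n = 12
  = 0.363·√10 / √(1 − 0.131769)
  = 0.363·3.162278 / 0.931789
  = 1.147907 / 0.931789 = 1.232

1.232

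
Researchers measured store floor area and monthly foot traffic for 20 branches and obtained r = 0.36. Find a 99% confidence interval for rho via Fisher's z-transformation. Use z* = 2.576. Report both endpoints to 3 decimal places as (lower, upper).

Fisher z: z_r = atanh(r) = ½·ln((1+0.36)/(1−0.36)) = 0.376886
SE(z) = 1/√(n−3) = 1/√17 = 0.242536
99% ⇒ z* = 2.576; margin = 2.576·0.242536 = 0.624773
CI on z-scale: (-0.247887, 1.001659)
Back-transform: tanh(-0.247887) = -0.242931, tanh(1.001659) = 0.762290

(-0.243, 0.762)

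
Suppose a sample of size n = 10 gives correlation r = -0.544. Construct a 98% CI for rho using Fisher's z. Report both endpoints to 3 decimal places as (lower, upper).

z_r = atanh(-0.544) = -0.609819;  SE = 1/√(n−3) = 1/√7 = 0.377964
z-limits: -0.609819 ± 2.326·0.377964 = -0.609819 ± 0.879144 = [-1.488963, 0.269325]
ρ-limits: (tanh -1.488963, tanh 0.269325) = (-0.903, 0.263)

(-0.903, 0.263)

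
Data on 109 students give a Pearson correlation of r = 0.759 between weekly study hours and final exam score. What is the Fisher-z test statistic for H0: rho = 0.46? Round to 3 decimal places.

z_r = atanh(0.759) = 0.993852,  z_0 = atanh(0.46) = 0.497311
SE = 1/√(n−3) = 1/√106 = 0.097129
z = (z_r − z_0)/SE = (0.993852 − 0.497311) / 0.097129 = 0.496541 / 0.097129 = 5.112

5.112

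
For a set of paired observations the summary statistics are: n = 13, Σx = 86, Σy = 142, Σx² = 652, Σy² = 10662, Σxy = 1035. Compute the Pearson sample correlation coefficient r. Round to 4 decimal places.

0.1099

S_xy = nΣxy − ΣxΣy = 13·1035 − 86·142 = 13455 − 12212 = 1243
S_xx = nΣx² − (Σx)² = 13·652 − 86² = 8476 − 7396 = 1080
S_yy = nΣy² − (Σy)² = 13·10662 − 142² = 138606 − 20164 = 118442
r = S_xy / √(S_xx·S_yy) = 1243 / √(1080·118442) = 1243 / √127917360 = 1243 / 11310.0557 = 0.1099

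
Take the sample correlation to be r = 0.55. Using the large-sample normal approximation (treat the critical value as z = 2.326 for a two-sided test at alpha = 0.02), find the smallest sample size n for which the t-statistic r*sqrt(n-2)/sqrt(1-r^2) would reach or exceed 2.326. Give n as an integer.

15

r√(n−2)/√(1−r²) ≥ 2.326  ⇔  n−2 ≥ (2.326)²·(1−r²)/r²
(1−r²)/r² = (1−0.3025)/0.3025 = 2.3058
n ≥ 2 + 5.410276·2.3058 = 2 + 12.4750 = 14.4750
⌈14.4750⌉ = 15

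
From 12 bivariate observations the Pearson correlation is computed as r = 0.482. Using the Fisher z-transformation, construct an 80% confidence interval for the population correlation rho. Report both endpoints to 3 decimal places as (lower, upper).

z_r = atanh(0.482) = 0.525586;  SE = 1/√(n−3) = 1/√9 = 0.333333
z-limits: 0.525586 ± 1.282·0.333333 = 0.525586 ± 0.427333 = [0.098253, 0.952919]
ρ-limits: (tanh 0.098253, tanh 0.952919) = (0.098, 0.741)

(0.098, 0.741)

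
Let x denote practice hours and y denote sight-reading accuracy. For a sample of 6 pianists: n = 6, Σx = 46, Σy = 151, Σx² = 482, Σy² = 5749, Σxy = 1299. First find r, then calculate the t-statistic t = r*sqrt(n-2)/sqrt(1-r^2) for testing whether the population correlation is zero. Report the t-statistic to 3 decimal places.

0.587

S_xy = nΣxy − ΣxΣy = 6·1299 − 46·151 = 7794 − 6946 = 848
S_xx = nΣx² − (Σx)² = 6·482 − 46² = 2892 − 2116 = 776
S_yy = nΣy² − (Σy)² = 6·5749 − 151² = 34494 − 22801 = 11693
r = S_xy / √(S_xx·S_yy) = 848 / √(776·11693) = 848 / √9073768 = 848 / 3012.2696 = 0.2815
t = r·√(n−2)/√(1−r²) = 0.2815·√4 / √(1−0.079242) = 0.563000 / 0.959561 = 0.587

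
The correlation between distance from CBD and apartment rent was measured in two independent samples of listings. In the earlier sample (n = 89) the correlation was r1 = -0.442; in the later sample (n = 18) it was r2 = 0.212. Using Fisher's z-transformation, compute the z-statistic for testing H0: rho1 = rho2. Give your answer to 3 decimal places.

-2.466

z1 = atanh(-0.442) = -0.474714,  z2 = atanh(0.212) = 0.215265
SE = √(1/(n1−3) + 1/(n2−3)) = √(1/86 + 1/15) = √(0.0116279 + 0.0666667) = √0.0782946 = 0.279812
z = (z1 − z2)/SE = (-0.474714 − 0.215265) / 0.279812 = -0.689979 / 0.279812 = -2.466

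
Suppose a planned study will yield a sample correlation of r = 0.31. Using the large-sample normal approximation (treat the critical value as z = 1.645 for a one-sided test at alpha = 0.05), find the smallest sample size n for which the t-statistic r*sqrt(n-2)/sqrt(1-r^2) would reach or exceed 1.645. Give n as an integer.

28

r√(n−2)/√(1−r²) ≥ 1.645  ⇔  n−2 ≥ (1.645)²·(1−r²)/r²
(1−r²)/r² = (1−0.0961)/0.0961 = 9.4058
n ≥ 2 + 2.706025·9.4058 = 2 + 25.4523 = 27.4523
⌈27.4523⌉ = 28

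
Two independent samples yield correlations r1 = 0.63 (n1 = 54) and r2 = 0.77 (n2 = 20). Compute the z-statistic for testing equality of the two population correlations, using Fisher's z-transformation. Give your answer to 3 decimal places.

Fisher z-transforms: z1 = atanh(0.63) = 0.741416, z2 = atanh(0.77) = 1.020328; difference d = -0.278912
Var(d) = 1/51 + 1/17 = 0.0196078 + 0.0588235 = 0.0784313
z = d/√Var(d) = -0.278912 / √0.0784313 = -0.278912 / 0.280056 = -0.996

-0.996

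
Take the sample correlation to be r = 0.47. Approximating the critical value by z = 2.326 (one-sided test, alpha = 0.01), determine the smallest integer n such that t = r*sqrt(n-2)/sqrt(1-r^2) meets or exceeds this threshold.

22

r√(n−2)/√(1−r²) ≥ 2.326  ⇔  n−2 ≥ (2.326)²·(1−r²)/r²
(1−r²)/r² = (1−0.2209)/0.2209 = 3.5269
n ≥ 2 + 5.410276·3.5269 = 2 + 19.0815 = 21.0815
⌈21.0815⌉ = 22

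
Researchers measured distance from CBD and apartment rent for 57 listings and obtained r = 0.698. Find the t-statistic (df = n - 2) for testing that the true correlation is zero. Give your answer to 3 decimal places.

7.229

t = r·√(n−2) / √(1−r²) with r = 0.698, n = 57
  = 0.698·√55 / √(1 − 0.487204)
  = 0.698·7.416198 / 0.716098
  = 5.176506 / 0.716098 = 7.229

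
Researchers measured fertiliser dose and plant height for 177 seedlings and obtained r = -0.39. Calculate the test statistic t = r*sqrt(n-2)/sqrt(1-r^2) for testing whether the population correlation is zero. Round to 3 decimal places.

t = r·√(n−2) / √(1−r²) with r = -0.39, n = 177
  = -0.39·√175 / √(1 − 0.1521)
  = -0.39·13.228757 / 0.920815
  = -5.159215 / 0.920815 = -5.603

-5.603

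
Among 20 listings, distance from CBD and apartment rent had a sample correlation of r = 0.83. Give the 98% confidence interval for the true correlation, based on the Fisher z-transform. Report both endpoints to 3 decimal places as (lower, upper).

Fisher z: z_r = atanh(r) = ½·ln((1+0.83)/(1−0.83)) = 1.188136
SE(z) = 1/√(n−3) = 1/√17 = 0.242536
98% ⇒ z* = 2.326; margin = 2.326·0.242536 = 0.564139
CI on z-scale: (0.623997, 1.752275)
Back-transform: tanh(0.623997) = 0.553905, tanh(1.752275) = 0.941634

(0.554, 0.942)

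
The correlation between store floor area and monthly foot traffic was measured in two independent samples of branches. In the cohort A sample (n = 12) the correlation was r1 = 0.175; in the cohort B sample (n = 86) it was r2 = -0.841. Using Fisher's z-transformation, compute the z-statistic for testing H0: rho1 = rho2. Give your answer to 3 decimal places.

3.993

z1 = atanh(0.175) = 0.176820,  z2 = atanh(-0.841) = -1.224580
SE = √(1/(n1−3) + 1/(n2−3)) = √(1/9 + 1/83) = √(0.1111111 + 0.0120482) = √0.1231593 = 0.350941
z = (z1 − z2)/SE = (0.176820 − (-1.224580)) / 0.350941 = 1.401400 / 0.350941 = 3.993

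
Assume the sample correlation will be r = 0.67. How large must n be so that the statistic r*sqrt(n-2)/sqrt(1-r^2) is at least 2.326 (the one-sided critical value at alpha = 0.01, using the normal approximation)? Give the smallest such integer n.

r√(n−2)/√(1−r²) ≥ 2.326  ⇔  n−2 ≥ (2.326)²·(1−r²)/r²
(1−r²)/r² = (1−0.4489)/0.4489 = 1.2277
n ≥ 2 + 5.410276·1.2277 = 2 + 6.6422 = 8.6422
⌈8.6422⌉ = 9

9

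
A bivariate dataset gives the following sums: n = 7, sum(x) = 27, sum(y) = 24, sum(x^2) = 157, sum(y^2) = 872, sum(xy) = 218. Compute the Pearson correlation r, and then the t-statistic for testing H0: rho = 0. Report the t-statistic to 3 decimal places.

Numerator: nΣxy − (Σx)(Σy) = 7·218 − (27)(24) = 878
Denominator: √[(nΣx²−(Σx)²)(nΣy²−(Σy)²)]
  nΣx²−(Σx)² = 7·157 − 729 = 370;  nΣy²−(Σy)² = 7·872 − 576 = 5528
  √(370·5528) = √2045360 = 1430.1608
r = 878 / 1430.1608 = 0.6139
t = r·√(n−2)/√(1−r²) = 0.6139·√5 / √(1−0.376873) = 1.372722 / 0.789384 = 1.739

1.739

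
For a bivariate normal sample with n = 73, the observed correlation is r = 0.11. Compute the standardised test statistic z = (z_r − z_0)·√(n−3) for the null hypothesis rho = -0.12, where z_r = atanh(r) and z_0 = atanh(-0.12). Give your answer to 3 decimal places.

Fisher z: atanh(0.11) = 0.110447, atanh(-0.12) = -0.120581
z = (z_r − z_0)·√(n−3) = (0.110447 − (-0.120581))·√70 = 0.231028 · 8.366600 = 1.933

1.933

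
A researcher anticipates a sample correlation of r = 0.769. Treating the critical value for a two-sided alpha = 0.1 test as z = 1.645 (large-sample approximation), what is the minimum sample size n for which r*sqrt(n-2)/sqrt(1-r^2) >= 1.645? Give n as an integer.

4

Need r·√(n−2)/√(1−r²) ≥ 1.645
√(n−2) ≥ 1.645·√(1−0.591361) / 0.769 = 1.645·0.639249 / 0.769 = 1.3674
n−2 ≥ 1.8698  ⇒  n ≥ 3.8698
Smallest integer n = 4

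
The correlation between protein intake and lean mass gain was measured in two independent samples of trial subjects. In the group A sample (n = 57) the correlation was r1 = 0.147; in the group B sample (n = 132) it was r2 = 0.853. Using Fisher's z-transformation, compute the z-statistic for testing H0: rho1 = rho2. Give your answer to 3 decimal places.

z1 = atanh(0.147) = 0.148073,  z2 = atanh(0.853) = 1.267064
SE = √(1/(n1−3) + 1/(n2−3)) = √(1/54 + 1/129) = √(0.0185185 + 0.0077519) = √0.0262704 = 0.162081
z = (z1 − z2)/SE = (0.148073 − 1.267064) / 0.162081 = -1.118991 / 0.162081 = -6.904

-6.904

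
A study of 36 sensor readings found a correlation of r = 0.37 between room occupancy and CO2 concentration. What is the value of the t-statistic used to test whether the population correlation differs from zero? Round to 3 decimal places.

2.322

t = r·√(n−2) / √(1−r²) with r = 0.37, n = 36
  = 0.37·√34 / √(1 − 0.1369)
  = 0.37·5.830952 / 0.929032
  = 2.157452 / 0.929032 = 2.322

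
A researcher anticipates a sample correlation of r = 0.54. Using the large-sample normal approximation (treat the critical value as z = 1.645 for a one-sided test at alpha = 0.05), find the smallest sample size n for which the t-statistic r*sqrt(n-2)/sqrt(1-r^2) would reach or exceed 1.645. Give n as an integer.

9

r√(n−2)/√(1−r²) ≥ 1.645  ⇔  n−2 ≥ (1.645)²·(1−r²)/r²
(1−r²)/r² = (1−0.2916)/0.2916 = 2.4294
n ≥ 2 + 2.706025·2.4294 = 2 + 6.5740 = 8.5740
⌈8.5740⌉ = 9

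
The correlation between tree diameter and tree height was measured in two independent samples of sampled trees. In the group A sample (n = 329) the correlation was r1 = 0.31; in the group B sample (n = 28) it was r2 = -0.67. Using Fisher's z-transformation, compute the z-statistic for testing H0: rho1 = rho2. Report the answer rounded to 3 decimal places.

z1 = atanh(0.31) = 0.320545,  z2 = atanh(-0.67) = -0.810743
SE = √(1/(n1−3) + 1/(n2−3)) = √(1/326 + 1/25) = √(0.0030675 + 0.0400000) = √0.0430675 = 0.207527
z = (z1 − z2)/SE = (0.320545 − (-0.810743)) / 0.207527 = 1.131288 / 0.207527 = 5.451

5.451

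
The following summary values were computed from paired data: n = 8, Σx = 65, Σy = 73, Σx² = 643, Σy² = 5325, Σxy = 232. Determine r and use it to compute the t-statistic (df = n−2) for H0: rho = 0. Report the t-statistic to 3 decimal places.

S_xy = nΣxy − ΣxΣy = 8·232 − 65·73 = 1856 − 4745 = -2889
S_xx = nΣx² − (Σx)² = 8·643 − 65² = 5144 − 4225 = 919
S_yy = nΣy² − (Σy)² = 8·5325 − 73² = 42600 − 5329 = 37271
r = S_xy / √(S_xx·S_yy) = -2889 / √(919·37271) = -2889 / √34252049 = -2889 / 5852.5250 = -0.4936
t = r·√(n−2)/√(1−r²) = -0.4936·√6 / √(1−0.243641) = -1.209068 / 0.869689 = -1.390

-1.390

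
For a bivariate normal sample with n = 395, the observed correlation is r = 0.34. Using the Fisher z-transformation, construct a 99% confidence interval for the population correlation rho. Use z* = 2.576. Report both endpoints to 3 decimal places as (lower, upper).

(0.220, 0.450)

z_r = atanh(0.34) = 0.354093;  SE = 1/√(n−3) = 1/√392 = 0.050508
z-limits: 0.354093 ± 2.576·0.050508 = 0.354093 ± 0.130109 = [0.223984, 0.484202]
ρ-limits: (tanh 0.223984, tanh 0.484202) = (0.220, 0.450)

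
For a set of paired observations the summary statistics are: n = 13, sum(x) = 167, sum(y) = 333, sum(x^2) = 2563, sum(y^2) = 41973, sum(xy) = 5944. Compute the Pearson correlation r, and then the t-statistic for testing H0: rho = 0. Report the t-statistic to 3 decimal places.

1.652

S_xy = nΣxy − ΣxΣy = 13·5944 − 167·333 = 77272 − 55611 = 21661
S_xx = nΣx² − (Σx)² = 13·2563 − 167² = 33319 − 27889 = 5430
S_yy = nΣy² − (Σy)² = 13·41973 − 333² = 545649 − 110889 = 434760
r = S_xy / √(S_xx·S_yy) = 21661 / √(5430·434760) = 21661 / √2360746800 = 21661 / 48587.5169 = 0.4458
t = r·√(n−2)/√(1−r²) = 0.4458·√11 / √(1−0.198738) = 1.478551 / 0.895132 = 1.652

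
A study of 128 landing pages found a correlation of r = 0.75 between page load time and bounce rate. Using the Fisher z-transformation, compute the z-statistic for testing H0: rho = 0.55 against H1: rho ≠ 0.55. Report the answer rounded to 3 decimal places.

3.964

z_r = atanh(0.75) = 0.972955,  z_0 = atanh(0.55) = 0.618381
SE = 1/√(n−3) = 1/√125 = 0.089443
z = (z_r − z_0)/SE = (0.972955 − 0.618381) / 0.089443 = 0.354574 / 0.089443 = 3.964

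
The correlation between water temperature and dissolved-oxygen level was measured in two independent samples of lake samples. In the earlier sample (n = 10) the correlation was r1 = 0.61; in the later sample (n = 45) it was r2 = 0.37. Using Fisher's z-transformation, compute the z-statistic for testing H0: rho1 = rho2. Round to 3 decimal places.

z1 = atanh(0.61) = 0.708921,  z2 = atanh(0.37) = 0.388423
SE = √(1/(n1−3) + 1/(n2−3)) = √(1/7 + 1/42) = √(0.1428571 + 0.0238095) = √0.1666666 = 0.408248
z = (z1 − z2)/SE = (0.708921 − 0.388423) / 0.408248 = 0.320498 / 0.408248 = 0.785

0.785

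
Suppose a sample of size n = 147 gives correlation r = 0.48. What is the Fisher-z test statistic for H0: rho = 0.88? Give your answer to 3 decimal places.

Fisher z: atanh(0.48) = 0.522984, atanh(0.88) = 1.375768
z = (z_r − z_0)·√(n−3) = (0.522984 − 1.375768)·√144 = -0.852784 · 12.000000 = -10.233

-10.233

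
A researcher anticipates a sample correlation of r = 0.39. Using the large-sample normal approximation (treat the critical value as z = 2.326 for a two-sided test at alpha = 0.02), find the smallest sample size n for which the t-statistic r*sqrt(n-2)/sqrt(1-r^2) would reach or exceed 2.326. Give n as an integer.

33

Need r·√(n−2)/√(1−r²) ≥ 2.326
√(n−2) ≥ 2.326·√(1−0.1521) / 0.39 = 2.326·0.920815 / 0.39 = 5.4918
n−2 ≥ 30.1599  ⇒  n ≥ 32.1599
Smallest integer n = 33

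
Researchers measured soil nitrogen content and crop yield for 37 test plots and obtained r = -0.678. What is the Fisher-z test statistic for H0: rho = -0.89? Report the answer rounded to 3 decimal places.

Fisher z: atanh(-0.678) = -0.825403, atanh(-0.89) = -1.421926
z = (z_r − z_0)·√(n−3) = (-0.825403 − (-1.421926))·√34 = 0.596523 · 5.830952 = 3.478

3.478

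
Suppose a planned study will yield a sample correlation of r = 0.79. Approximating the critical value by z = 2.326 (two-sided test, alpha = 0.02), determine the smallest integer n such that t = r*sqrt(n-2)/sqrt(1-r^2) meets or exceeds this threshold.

r√(n−2)/√(1−r²) ≥ 2.326  ⇔  n−2 ≥ (2.326)²·(1−r²)/r²
(1−r²)/r² = (1−0.6241)/0.6241 = 0.6023
n ≥ 2 + 5.410276·0.6023 = 2 + 3.2586 = 5.2586
⌈5.2586⌉ = 6

6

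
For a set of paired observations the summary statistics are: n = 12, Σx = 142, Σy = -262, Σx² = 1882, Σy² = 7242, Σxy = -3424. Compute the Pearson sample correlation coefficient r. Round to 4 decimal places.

S_xy = nΣxy − ΣxΣy = 12·(-3424) − 142·(-262) = -41088 − (-37204) = -3884
S_xx = nΣx² − (Σx)² = 12·1882 − 142² = 22584 − 20164 = 2420
S_yy = nΣy² − (Σy)² = 12·7242 − (-262)² = 86904 − 68644 = 18260
r = S_xy / √(S_xx·S_yy) = -3884 / √(2420·18260) = -3884 / √44189200 = -3884 / 6647.4958 = -0.5843

-0.5843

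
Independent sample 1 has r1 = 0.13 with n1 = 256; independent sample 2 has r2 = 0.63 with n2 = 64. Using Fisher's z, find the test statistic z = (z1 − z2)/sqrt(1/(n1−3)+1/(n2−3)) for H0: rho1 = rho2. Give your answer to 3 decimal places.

z1 = atanh(0.13) = 0.130740,  z2 = atanh(0.63) = 0.741416
SE = √(1/(n1−3) + 1/(n2−3)) = √(1/253 + 1/61) = √(0.0039526 + 0.0163934) = √0.0203460 = 0.142639
z = (z1 − z2)/SE = (0.130740 − 0.741416) / 0.142639 = -0.610676 / 0.142639 = -4.281

-4.281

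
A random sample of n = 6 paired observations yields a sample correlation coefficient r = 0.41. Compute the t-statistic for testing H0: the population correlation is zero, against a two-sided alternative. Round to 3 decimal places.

t = r·√(n−2) / √(1−r²) with r = 0.41, n = 6
  = 0.41·√4 / √(1 − 0.1681)
  = 0.41·2.000000 / 0.912086
  = 0.820000 / 0.912086 = 0.899

0.899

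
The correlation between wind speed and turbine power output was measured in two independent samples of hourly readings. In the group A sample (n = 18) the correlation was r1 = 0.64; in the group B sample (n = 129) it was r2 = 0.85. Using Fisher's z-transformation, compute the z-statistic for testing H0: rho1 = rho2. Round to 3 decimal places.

-1.823

z1 = atanh(0.64) = 0.758174,  z2 = atanh(0.85) = 1.256153
SE = √(1/(n1−3) + 1/(n2−3)) = √(1/15 + 1/126) = √(0.0666667 + 0.0079365) = √0.0746032 = 0.273136
z = (z1 − z2)/SE = (0.758174 − 1.256153) / 0.273136 = -0.497979 / 0.273136 = -1.823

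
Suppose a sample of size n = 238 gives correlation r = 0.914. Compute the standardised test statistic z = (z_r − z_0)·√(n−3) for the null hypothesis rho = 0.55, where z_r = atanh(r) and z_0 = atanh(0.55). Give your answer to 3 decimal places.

14.301

Fisher z: atanh(0.914) = 1.551302, atanh(0.55) = 0.618381
z = (z_r − z_0)·√(n−3) = (1.551302 − 0.618381)·√235 = 0.932921 · 15.329710 = 14.301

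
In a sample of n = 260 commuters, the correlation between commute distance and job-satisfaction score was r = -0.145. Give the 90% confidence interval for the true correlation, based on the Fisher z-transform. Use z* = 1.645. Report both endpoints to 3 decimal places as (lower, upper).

(-0.244, -0.043)

Fisher z: z_r = atanh(r) = ½·ln((1+(-0.145))/(1−(-0.145))) = -0.146029
SE(z) = 1/√(n−3) = 1/√257 = 0.062378
90% ⇒ z* = 1.645; margin = 1.645·0.062378 = 0.102612
CI on z-scale: (-0.248641, -0.043417)
Back-transform: tanh(-0.248641) = -0.243641, tanh(-0.043417) = -0.043390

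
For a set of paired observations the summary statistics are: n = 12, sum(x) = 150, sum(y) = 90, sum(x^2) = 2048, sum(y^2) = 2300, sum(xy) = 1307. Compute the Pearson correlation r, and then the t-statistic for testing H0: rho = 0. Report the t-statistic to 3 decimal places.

Numerator: nΣxy − (Σx)(Σy) = 12·1307 − (150)(90) = 2184
Denominator: √[(nΣx²−(Σx)²)(nΣy²−(Σy)²)]
  nΣx²−(Σx)² = 12·2048 − 22500 = 2076;  nΣy²−(Σy)² = 12·2300 − 8100 = 19500
  √(2076·19500) = √40482000 = 6362.5467
r = 2184 / 6362.5467 = 0.3433
t = r·√(n−2)/√(1−r²) = 0.3433·√10 / √(1−0.117855) = 1.085610 / 0.939226 = 1.156

1.156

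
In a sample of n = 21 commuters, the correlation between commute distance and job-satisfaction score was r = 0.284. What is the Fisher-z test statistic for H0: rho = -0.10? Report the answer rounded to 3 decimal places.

1.665

z_r = atanh(0.284) = 0.292028,  z_0 = atanh(-0.10) = -0.100335
SE = 1/√(n−3) = 1/√18 = 0.235702
z = (z_r − z_0)/SE = (0.292028 − (-0.100335)) / 0.235702 = 0.392363 / 0.235702 = 1.665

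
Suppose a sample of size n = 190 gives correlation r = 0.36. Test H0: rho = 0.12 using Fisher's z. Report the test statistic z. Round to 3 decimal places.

Fisher z: atanh(0.36) = 0.376886, atanh(0.12) = 0.120581
z = (z_r − z_0)·√(n−3) = (0.376886 − 0.120581)·√187 = 0.256305 · 13.674794 = 3.505

3.505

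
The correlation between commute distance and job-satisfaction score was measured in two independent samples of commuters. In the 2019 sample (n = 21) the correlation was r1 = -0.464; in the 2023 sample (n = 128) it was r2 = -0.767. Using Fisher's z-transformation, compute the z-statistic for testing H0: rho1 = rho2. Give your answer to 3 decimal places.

2.025

z1 = atanh(-0.464) = -0.502397,  z2 = atanh(-0.767) = -1.013000
SE = √(1/(n1−3) + 1/(n2−3)) = √(1/18 + 1/125) = √(0.0555556 + 0.0080000) = √0.0635556 = 0.252102
z = (z1 − z2)/SE = (-0.502397 − (-1.013000)) / 0.252102 = 0.510603 / 0.252102 = 2.025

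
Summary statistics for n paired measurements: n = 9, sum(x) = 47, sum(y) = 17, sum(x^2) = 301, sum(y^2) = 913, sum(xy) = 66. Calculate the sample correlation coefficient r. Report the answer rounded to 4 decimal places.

S_xy = nΣxy − ΣxΣy = 9·66 − 47·17 = 594 − 799 = -205
S_xx = nΣx² − (Σx)² = 9·301 − 47² = 2709 − 2209 = 500
S_yy = nΣy² − (Σy)² = 9·913 − 17² = 8217 − 289 = 7928
r = S_xy / √(S_xx·S_yy) = -205 / √(500·7928) = -205 / √3964000 = -205 / 1990.9797 = -0.1030

-0.1030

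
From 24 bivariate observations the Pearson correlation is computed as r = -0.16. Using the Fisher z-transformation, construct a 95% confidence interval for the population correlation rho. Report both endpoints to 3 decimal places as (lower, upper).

(-0.529, 0.260)

z_r = atanh(-0.16) = -0.161387;  SE = 1/√(n−3) = 1/√21 = 0.218218
z-limits: -0.161387 ± 1.960·0.218218 = -0.161387 ± 0.427707 = [-0.589094, 0.266320]
ρ-limits: (tanh -0.589094, tanh 0.266320) = (-0.529, 0.260)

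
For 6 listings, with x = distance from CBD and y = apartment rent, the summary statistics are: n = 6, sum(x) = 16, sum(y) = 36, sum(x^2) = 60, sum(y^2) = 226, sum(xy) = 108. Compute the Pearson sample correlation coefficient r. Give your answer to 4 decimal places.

S_xy = nΣxy − ΣxΣy = 6·108 − 16·36 = 648 − 576 = 72
S_xx = nΣx² − (Σx)² = 6·60 − 16² = 360 − 256 = 104
S_yy = nΣy² − (Σy)² = 6·226 − 36² = 1356 − 1296 = 60
r = S_xy / √(S_xx·S_yy) = 72 / √(104·60) = 72 / √6240 = 72 / 78.9937 = 0.9115

0.9115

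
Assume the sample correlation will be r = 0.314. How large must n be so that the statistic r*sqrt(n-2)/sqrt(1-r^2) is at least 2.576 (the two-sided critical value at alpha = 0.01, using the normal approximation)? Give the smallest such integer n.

r√(n−2)/√(1−r²) ≥ 2.576  ⇔  n−2 ≥ (2.576)²·(1−r²)/r²
(1−r²)/r² = (1−0.098596)/0.098596 = 9.1424
n ≥ 2 + 6.635776·9.1424 = 2 + 60.6669 = 62.6669
⌈62.6669⌉ = 63

63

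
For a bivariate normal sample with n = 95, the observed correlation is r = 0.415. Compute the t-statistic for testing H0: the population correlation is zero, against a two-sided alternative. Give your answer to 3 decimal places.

4.399

1 − r² = 1 − 0.172225 = 0.827775;  √(1−r²) = 0.909821
√(n−2) = √93 = 9.643651
t = r·√(n−2)/√(1−r²) = 0.415 · 9.643651 / 0.909821 = 4.399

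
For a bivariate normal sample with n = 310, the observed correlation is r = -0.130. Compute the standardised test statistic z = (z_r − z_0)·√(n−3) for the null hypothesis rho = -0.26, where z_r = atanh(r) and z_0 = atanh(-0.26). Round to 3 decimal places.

z_r = atanh(-0.130) = -0.130740,  z_0 = atanh(-0.26) = -0.266108
SE = 1/√(n−3) = 1/√307 = 0.057073
z = (z_r − z_0)/SE = (-0.130740 − (-0.266108)) / 0.057073 = 0.135368 / 0.057073 = 2.372

2.372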